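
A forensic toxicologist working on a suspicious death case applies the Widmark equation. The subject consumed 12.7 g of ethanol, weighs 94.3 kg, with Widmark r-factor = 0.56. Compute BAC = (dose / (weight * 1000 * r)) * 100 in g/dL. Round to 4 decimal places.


Applying the Widmark formula:
BAC = (dose_g / (body_wt * 1000 * r)) * 100
Denominator = 94.3 * 1000 * 0.56 = 52808
BAC = (12.7 / 52808) * 100
BAC = 0.0240 g/dL

0.0240


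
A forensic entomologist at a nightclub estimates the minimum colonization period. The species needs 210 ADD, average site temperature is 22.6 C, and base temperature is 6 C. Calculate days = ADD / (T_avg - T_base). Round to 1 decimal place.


Insect development time:
Effective temperature = avg_temp - T_base = 22.6 - 6 = 16.6 C
Days = ADD / effective_temp = 210 / 16.6 = 12.7 days

12.7


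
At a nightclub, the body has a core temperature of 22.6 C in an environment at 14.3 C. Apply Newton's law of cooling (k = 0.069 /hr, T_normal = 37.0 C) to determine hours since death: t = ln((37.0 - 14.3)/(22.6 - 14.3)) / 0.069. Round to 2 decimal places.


Using Newton's law of cooling:
t = ln((T_normal - T_ambient) / (T_body - T_ambient)) / k
T_normal - T_ambient = 22.7
T_body - T_ambient = 8.3
Ratio = 2.73494
ln(ratio) = 1.006109
t = 1.006109 / 0.069 = 14.58 hours

14.58


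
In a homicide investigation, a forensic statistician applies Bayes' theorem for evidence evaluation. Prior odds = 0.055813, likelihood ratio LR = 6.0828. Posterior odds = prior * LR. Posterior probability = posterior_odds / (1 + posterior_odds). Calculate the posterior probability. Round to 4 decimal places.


Bayesian evidence evaluation:
Posterior odds = prior_odds * LR = 0.055813 * 6.0828 = 0.3394993
Posterior probability = posterior_odds / (1 + posterior_odds)
= 0.3394993 / (1 + 0.3394993)
= 0.3394993 / 1.3394993
= 0.2535

0.2535


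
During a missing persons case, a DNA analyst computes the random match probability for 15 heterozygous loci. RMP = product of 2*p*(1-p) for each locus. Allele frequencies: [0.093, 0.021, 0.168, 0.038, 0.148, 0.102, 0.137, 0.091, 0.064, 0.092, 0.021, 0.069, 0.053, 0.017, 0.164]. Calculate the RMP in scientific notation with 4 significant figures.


Computing RMP for 15 loci:
Locus 1: 2 * 0.093 * 0.907 = 0.168702
Locus 2: 2 * 0.021 * 0.979 = 0.041118
Locus 3: 2 * 0.168 * 0.832 = 0.279552
Locus 4: 2 * 0.038 * 0.962 = 0.073112
Locus 5: 2 * 0.148 * 0.852 = 0.252192
Locus 6: 2 * 0.102 * 0.898 = 0.183192
Locus 7: 2 * 0.137 * 0.863 = 0.236462
Locus 8: 2 * 0.091 * 0.909 = 0.165438
Locus 9: 2 * 0.064 * 0.936 = 0.119808
Locus 10: 2 * 0.092 * 0.908 = 0.167072
Locus 11: 2 * 0.021 * 0.979 = 0.041118
Locus 12: 2 * 0.069 * 0.931 = 0.128478
Locus 13: 2 * 0.053 * 0.947 = 0.100382
Locus 14: 2 * 0.017 * 0.983 = 0.033422
Locus 15: 2 * 0.164 * 0.836 = 0.274208
RMP = 2.493e-14

2.493e-14


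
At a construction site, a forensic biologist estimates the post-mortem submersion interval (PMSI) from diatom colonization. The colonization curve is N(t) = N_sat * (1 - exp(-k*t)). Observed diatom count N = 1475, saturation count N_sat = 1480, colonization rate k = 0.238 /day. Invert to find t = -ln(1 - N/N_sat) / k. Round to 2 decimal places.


PMSI from diatom colonization curve:
N / N_sat = 1475 / 1480 = 0.996622
1 - N/N_sat = 0.003378
ln(1 - N/N_sat) = -5.690471
t = -ln(1 - N/N_sat) / k = -(-5.690471) / 0.238 = 23.91 days

23.91


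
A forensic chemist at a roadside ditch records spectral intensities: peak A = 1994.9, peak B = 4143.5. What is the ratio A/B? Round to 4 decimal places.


Spectral peak ratio:
Peak A = 1994.9 counts
Peak B = 4143.5 counts
Ratio = 1994.9 / 4143.5 = 0.4815

0.4815


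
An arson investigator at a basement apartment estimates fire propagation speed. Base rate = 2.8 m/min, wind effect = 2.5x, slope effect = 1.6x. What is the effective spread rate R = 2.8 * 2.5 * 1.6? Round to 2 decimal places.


Fire spread rate calculation:
R = R0 * wind_factor * slope_factor
= 2.8 * 2.5 * 1.6
= 7 * 1.6
= 11.20 m/min

11.20


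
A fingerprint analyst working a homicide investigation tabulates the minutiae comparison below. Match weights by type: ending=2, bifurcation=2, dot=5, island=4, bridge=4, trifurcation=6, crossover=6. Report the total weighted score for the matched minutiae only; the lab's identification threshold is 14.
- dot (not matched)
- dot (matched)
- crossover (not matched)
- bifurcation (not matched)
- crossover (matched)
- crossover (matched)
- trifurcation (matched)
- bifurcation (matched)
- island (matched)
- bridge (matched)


Weighted minutiae match score:
  dot: not matched, +0
  dot: matched, +5 (running total 5)
  crossover: not matched, +0
  bifurcation: not matched, +0
  crossover: matched, +6 (running total 11)
  crossover: matched, +6 (running total 17)
  trifurcation: matched, +6 (running total 23)
  bifurcation: matched, +2 (running total 25)
  island: matched, +4 (running total 29)
  bridge: matched, +4 (running total 33)
Total score = 33
Threshold = 14; verdict = identification

33


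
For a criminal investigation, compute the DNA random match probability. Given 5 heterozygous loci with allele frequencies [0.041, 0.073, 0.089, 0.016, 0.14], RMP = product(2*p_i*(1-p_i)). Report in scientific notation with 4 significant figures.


Computing RMP for 5 loci:
Locus 1: 2 * 0.041 * 0.959 = 0.078638
Locus 2: 2 * 0.073 * 0.927 = 0.135342
Locus 3: 2 * 0.089 * 0.911 = 0.162158
Locus 4: 2 * 0.016 * 0.984 = 0.031488
Locus 5: 2 * 0.14 * 0.86 = 0.2408
RMP = 1.309e-05

1.309e-05


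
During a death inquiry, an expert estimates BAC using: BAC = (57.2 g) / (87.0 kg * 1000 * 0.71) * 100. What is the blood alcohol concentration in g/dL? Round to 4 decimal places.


Applying the Widmark formula:
BAC = (dose_g / (body_wt * 1000 * r)) * 100
Denominator = 87.0 * 1000 * 0.71 = 61770
BAC = (57.2 / 61770) * 100
BAC = 0.0926 g/dL

0.0926


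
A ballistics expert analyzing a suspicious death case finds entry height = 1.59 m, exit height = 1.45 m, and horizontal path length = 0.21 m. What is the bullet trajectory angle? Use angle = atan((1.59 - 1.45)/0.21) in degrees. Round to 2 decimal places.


Bullet trajectory angle:
Height difference = 1.59 - 1.45 = 0.14 m
angle = atan(0.14 / 0.21)
angle = atan(0.666667)
angle = 33.69 degrees

33.69


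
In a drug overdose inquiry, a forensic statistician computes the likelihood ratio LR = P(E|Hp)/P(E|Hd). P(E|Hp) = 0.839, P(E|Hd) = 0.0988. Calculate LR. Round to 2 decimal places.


Likelihood ratio calculation:
LR = P(E|Hp) / P(E|Hd)
LR = 0.839 / 0.0988
LR = 8.49

8.49


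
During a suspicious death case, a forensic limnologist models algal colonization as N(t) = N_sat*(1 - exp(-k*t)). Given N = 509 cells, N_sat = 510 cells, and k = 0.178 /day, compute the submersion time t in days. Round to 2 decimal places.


PMSI from diatom colonization curve:
N / N_sat = 509 / 510 = 0.998039
1 - N/N_sat = 0.001961
ln(1 - N/N_sat) = -6.234301
t = -ln(1 - N/N_sat) / k = -(-6.234301) / 0.178 = 35.02 days

35.02


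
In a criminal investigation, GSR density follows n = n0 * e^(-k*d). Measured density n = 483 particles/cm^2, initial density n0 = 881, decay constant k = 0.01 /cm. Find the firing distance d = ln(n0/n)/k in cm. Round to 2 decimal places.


GSR distance calculation:
n0/n = 881 / 483 = 1.824017
ln(n0/n) = 0.601041
d = 0.601041 / 0.01 = 60.10 cm

60.10


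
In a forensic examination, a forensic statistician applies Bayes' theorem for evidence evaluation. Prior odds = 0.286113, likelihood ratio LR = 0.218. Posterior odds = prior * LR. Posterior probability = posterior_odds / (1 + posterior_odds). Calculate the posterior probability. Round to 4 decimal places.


Bayesian evidence evaluation:
Posterior odds = prior_odds * LR = 0.286113 * 0.218 = 0.06237263
Posterior probability = posterior_odds / (1 + posterior_odds)
= 0.06237263 / (1 + 0.06237263)
= 0.06237263 / 1.06237263
= 0.0587

0.0587


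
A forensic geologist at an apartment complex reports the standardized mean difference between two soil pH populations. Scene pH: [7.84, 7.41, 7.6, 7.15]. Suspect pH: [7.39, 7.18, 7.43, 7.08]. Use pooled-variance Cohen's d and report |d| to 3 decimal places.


Pooled-variance Cohen's d for soil pH comparison:
Scene mean = 30 / 4 = 7.5
Suspect mean = 29.08 / 4 = 7.27
Scene sample variance s_s^2 = 0.0854
Suspect sample variance s_c^2 = 0.028067
Pooled variance = ((n_s-1)*s_s^2 + (n_c-1)*s_c^2) / (n_s + n_c - 2) = 0.056733
Pooled SD = sqrt(0.056733) = 0.238187
Mean difference = 0.23
|d| = |0.23| / 0.238187 = 0.966

0.966


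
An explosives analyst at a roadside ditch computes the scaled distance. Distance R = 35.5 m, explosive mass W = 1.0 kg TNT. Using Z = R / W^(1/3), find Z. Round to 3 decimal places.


Scaled distance calculation:
W^(1/3) = 1.0^(1/3) = 1
Z = R / W^(1/3) = 35.5 / 1
Z = 35.500 m/kg^(1/3)

35.500


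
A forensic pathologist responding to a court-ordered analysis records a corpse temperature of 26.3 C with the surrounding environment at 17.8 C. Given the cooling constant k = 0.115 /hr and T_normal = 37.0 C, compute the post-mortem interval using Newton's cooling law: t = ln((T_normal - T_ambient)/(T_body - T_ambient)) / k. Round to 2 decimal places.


Using Newton's law of cooling:
t = ln((T_normal - T_ambient) / (T_body - T_ambient)) / k
T_normal - T_ambient = 19.2
T_body - T_ambient = 8.5
Ratio = 2.258824
ln(ratio) = 0.814844
t = 0.814844 / 0.115 = 7.09 hours

7.09


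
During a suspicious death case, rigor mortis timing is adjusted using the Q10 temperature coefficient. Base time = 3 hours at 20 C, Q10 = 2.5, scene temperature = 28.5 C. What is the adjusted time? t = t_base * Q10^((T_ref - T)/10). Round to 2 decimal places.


Rigor mortis time adjustment:
Exponent = (T_ref - T_actual) / 10 = (20 - 28.5) / 10 = -0.85
Q10 factor = 2.5^-0.85 = 0.45893
t_adjusted = 3 * 0.45893 = 1.38 hours

1.38


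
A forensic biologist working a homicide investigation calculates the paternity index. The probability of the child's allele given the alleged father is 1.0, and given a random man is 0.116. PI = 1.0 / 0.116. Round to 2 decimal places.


Paternity Index calculation:
PI = P(allele|father) / P(allele|random)
PI = 1.0 / 0.116
PI = 8.62

8.62


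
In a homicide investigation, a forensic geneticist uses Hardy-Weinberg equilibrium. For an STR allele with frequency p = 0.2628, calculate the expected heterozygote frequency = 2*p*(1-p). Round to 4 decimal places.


Hardy-Weinberg heterozygote frequency:
q = 1 - p = 1 - 0.2628 = 0.7372
2pq = 2 * 0.2628 * 0.7372 = 0.3875

0.3875


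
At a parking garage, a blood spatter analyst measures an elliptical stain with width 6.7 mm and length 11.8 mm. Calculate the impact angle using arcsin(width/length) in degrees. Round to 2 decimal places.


Blood spatter impact angle calculation:
width / length = 6.7 / 11.8 = 0.567797
angle = arcsin(0.567797)
angle = 34.60 degrees

34.60


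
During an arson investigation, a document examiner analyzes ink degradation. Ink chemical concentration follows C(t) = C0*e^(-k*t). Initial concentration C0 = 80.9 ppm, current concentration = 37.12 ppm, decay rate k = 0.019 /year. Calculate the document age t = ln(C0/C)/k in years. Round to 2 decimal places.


Document age estimation:
C0/C = 80.9 / 37.12 = 2.179418
ln(C0/C) = 0.779058
t = 0.779058 / 0.019 = 41.00 years

41.00


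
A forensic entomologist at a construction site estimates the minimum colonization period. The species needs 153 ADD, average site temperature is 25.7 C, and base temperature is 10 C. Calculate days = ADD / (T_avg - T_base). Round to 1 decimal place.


Insect development time:
Effective temperature = avg_temp - T_base = 25.7 - 10 = 15.7 C
Days = ADD / effective_temp = 153 / 15.7 = 9.7 days

9.7


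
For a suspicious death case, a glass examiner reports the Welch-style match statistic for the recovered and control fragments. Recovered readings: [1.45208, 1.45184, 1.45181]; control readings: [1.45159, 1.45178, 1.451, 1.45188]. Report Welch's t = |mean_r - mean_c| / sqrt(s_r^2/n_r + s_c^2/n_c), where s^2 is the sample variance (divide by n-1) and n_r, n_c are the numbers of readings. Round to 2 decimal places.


Welch's t-criterion for glass RI comparison:
Recovered mean = sum / n_r = 4.35573 / 3 = 1.45191
Control mean = sum / n_c = 5.80625 / 4 = 1.4515625
Recovered sample variance s_r^2 = 2.19e-08
Control sample variance s_c^2 = 1.55092e-07
Welch SE (unpooled) = sqrt(s_r^2/n_r + s_c^2/n_c) = sqrt(7.3e-09 + 3.87729e-08) = sqrt(4.60729e-08) = 0.000214646
|mean_r - mean_c| = 0.0003475
t = 0.0003475 / 0.000214646 = 1.62

1.62


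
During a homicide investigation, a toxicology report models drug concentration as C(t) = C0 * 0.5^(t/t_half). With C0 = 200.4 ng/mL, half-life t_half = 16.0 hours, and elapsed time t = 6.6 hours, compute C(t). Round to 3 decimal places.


Drug concentration decay:
Number of half-lives = t / t_half = 6.6 / 16.0 = 0.4125
Decay factor = 0.5^0.4125 = 0.75132031
C(t) = 200.4 * 0.75132031 = 150.565 ng/mL

150.565


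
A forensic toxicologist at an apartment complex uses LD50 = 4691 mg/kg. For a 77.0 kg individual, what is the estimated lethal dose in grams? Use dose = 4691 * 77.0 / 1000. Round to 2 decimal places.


Lethal dose calculation:
Lethal dose = LD50 * body_weight / 1000
= 4691 * 77.0 / 1000
= 361207 / 1000
= 361.21 g

361.21


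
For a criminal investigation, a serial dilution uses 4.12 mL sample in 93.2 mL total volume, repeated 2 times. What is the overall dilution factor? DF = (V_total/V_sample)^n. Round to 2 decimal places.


Dilution factor calculation:
Single dilution = V_total / V_sample = 93.2 / 4.12 ≈ 22.621359
Number of dilutions = 2
Total DF = (93.2 / 4.12)^2 (full precision, rounded at the end) = 511.73

511.73


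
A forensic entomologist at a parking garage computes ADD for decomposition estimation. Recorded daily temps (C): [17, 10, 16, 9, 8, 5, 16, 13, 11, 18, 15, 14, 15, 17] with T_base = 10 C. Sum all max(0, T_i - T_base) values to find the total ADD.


Computing ADD day by day:
Day 1: max(0, 17 - 10) = 7
Day 2: max(0, 10 - 10) = 0
Day 3: max(0, 16 - 10) = 6
Day 4: max(0, 9 - 10) = 0
Day 5: max(0, 8 - 10) = 0
Day 6: max(0, 5 - 10) = 0
Day 7: max(0, 16 - 10) = 6
Day 8: max(0, 13 - 10) = 3
Day 9: max(0, 11 - 10) = 1
Day 10: max(0, 18 - 10) = 8
Day 11: max(0, 15 - 10) = 5
Day 12: max(0, 14 - 10) = 4
Day 13: max(0, 15 - 10) = 5
Day 14: max(0, 17 - 10) = 7
Total ADD = 52

52


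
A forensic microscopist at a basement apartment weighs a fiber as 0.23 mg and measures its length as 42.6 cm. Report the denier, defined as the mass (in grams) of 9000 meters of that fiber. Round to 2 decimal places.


Denier calculation:
Mass in grams = 0.23 mg / 1000 = 0.00023 g
Length in meters = 42.6 cm / 100 = 0.426 m
Linear density = mass / length = 0.00023 / 0.426 = 0.00053991 g/m
Denier = (g/m) * 9000 = 0.00053991 * 9000 = 4.86

4.86


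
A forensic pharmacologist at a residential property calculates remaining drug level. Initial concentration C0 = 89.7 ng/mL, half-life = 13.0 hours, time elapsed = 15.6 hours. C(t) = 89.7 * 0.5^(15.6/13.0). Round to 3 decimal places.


Drug concentration decay:
Number of half-lives = t / t_half = 15.6 / 13.0 = 1.2
Decay factor = 0.5^1.2 = 0.43527528
C(t) = 89.7 * 0.43527528 = 39.044 ng/mL

39.044


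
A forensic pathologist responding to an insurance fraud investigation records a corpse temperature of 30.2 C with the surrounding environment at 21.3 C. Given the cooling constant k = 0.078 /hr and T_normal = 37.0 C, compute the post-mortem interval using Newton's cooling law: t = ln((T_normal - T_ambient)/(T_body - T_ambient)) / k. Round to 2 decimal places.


Using Newton's law of cooling:
t = ln((T_normal - T_ambient) / (T_body - T_ambient)) / k
T_normal - T_ambient = 15.7
T_body - T_ambient = 8.9
Ratio = 1.764045
ln(ratio) = 0.567609
t = 0.567609 / 0.078 = 7.28 hours

7.28


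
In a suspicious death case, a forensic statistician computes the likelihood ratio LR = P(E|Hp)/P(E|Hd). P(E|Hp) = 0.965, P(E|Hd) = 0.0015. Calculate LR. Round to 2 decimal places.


Likelihood ratio calculation:
LR = P(E|Hp) / P(E|Hd)
LR = 0.965 / 0.0015
LR = 643.33

643.33


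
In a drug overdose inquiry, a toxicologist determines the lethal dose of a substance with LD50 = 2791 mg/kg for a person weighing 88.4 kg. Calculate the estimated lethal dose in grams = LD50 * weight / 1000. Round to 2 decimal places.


Lethal dose calculation:
Lethal dose = LD50 * body_weight / 1000
= 2791 * 88.4 / 1000
= 246724.4 / 1000
= 246.72 g

246.72


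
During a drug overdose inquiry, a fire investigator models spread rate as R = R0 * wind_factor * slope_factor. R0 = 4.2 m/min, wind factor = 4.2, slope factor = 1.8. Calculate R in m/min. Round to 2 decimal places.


Fire spread rate calculation:
R = R0 * wind_factor * slope_factor
= 4.2 * 4.2 * 1.8
= 17.64 * 1.8
= 31.75 m/min

31.75


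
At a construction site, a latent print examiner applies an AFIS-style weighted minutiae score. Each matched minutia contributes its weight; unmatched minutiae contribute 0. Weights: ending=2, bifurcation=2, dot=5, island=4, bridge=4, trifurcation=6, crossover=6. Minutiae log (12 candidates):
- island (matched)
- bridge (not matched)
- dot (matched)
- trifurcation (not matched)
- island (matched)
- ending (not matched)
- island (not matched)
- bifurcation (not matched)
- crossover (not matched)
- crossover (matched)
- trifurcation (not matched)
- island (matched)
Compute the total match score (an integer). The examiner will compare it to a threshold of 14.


Weighted minutiae match score:
  island: matched, +4 (running total 4)
  bridge: not matched, +0
  dot: matched, +5 (running total 9)
  trifurcation: not matched, +0
  island: matched, +4 (running total 13)
  ending: not matched, +0
  island: not matched, +0
  bifurcation: not matched, +0
  crossover: not matched, +0
  crossover: matched, +6 (running total 19)
  trifurcation: not matched, +0
  island: matched, +4 (running total 23)
Total score = 23
Threshold = 14; verdict = identification

23


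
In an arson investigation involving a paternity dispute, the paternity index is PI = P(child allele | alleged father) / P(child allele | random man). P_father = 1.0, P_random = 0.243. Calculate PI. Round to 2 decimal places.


Paternity Index calculation:
PI = P(allele|father) / P(allele|random)
PI = 1.0 / 0.243
PI = 4.12

4.12


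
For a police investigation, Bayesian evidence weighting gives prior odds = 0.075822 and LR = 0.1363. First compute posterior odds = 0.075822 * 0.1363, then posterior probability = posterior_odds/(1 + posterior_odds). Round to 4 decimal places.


Bayesian evidence evaluation:
Posterior odds = prior_odds * LR = 0.075822 * 0.1363 = 0.01033454
Posterior probability = posterior_odds / (1 + posterior_odds)
= 0.01033454 / (1 + 0.01033454)
= 0.01033454 / 1.01033454
= 0.0102

0.0102


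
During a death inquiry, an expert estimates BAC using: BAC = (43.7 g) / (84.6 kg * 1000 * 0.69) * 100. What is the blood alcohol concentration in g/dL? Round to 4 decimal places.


Applying the Widmark formula:
BAC = (dose_g / (body_wt * 1000 * r)) * 100
Denominator = 84.6 * 1000 * 0.69 = 58374
BAC = (43.7 / 58374) * 100
BAC = 0.0749 g/dL

0.0749


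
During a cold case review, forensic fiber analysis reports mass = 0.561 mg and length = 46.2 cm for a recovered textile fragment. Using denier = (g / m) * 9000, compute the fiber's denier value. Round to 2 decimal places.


Denier calculation:
Mass in grams = 0.561 mg / 1000 = 0.000561 g
Length in meters = 46.2 cm / 100 = 0.462 m
Linear density = mass / length = 0.000561 / 0.462 = 0.00121429 g/m
Denier = (g/m) * 9000 = 0.00121429 * 9000 = 10.93

10.93


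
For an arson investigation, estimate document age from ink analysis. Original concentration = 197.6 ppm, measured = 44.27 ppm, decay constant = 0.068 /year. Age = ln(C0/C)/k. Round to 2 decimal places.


Document age estimation:
C0/C = 197.6 / 44.27 = 4.463519
ln(C0/C) = 1.495937
t = 1.495937 / 0.068 = 22.00 years

22.00


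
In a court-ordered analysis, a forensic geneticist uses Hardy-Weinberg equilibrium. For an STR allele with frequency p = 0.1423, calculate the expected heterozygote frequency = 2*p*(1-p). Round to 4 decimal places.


Hardy-Weinberg heterozygote frequency:
q = 1 - p = 1 - 0.1423 = 0.8577
2pq = 2 * 0.1423 * 0.8577 = 0.2441

0.2441


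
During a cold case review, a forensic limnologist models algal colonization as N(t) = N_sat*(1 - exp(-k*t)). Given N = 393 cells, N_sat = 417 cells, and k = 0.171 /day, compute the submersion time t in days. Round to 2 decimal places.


PMSI from diatom colonization curve:
N / N_sat = 393 / 417 = 0.942446
1 - N/N_sat = 0.057554
ln(1 - N/N_sat) = -2.855032
t = -ln(1 - N/N_sat) / k = -(-2.855032) / 0.171 = 16.70 days

16.70


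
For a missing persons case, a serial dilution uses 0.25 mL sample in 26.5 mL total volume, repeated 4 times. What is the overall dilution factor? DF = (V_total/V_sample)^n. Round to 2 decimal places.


Dilution factor calculation:
Single dilution = V_total / V_sample = 26.5 / 0.25 ≈ 106
Number of dilutions = 4
Total DF = (26.5 / 0.25)^4 (full precision, rounded at the end) = 126247696.00

126247696.00


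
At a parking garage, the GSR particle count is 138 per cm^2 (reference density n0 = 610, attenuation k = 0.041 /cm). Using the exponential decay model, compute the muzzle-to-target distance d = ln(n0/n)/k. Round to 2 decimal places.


GSR distance calculation:
n0/n = 610 / 138 = 4.42029
ln(n0/n) = 1.486205
d = 1.486205 / 0.041 = 36.25 cm

36.25


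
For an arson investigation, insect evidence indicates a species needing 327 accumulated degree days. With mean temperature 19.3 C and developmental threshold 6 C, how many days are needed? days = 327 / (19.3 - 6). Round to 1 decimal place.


Insect development time:
Effective temperature = avg_temp - T_base = 19.3 - 6 = 13.3 C
Days = ADD / effective_temp = 327 / 13.3 = 24.6 days

24.6


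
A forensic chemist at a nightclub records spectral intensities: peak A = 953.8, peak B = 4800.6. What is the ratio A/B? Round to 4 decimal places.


Spectral peak ratio:
Peak A = 953.8 counts
Peak B = 4800.6 counts
Ratio = 953.8 / 4800.6 = 0.1987

0.1987


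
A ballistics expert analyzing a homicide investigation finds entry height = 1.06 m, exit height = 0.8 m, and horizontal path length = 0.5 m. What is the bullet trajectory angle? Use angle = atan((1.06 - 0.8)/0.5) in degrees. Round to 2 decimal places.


Bullet trajectory angle:
Height difference = 1.06 - 0.8 = 0.26 m
angle = atan(0.26 / 0.5)
angle = atan(0.52)
angle = 27.47 degrees

27.47


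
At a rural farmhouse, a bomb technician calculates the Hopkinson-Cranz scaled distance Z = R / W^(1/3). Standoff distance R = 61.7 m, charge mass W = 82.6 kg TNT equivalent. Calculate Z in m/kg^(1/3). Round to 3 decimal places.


Scaled distance calculation:
W^(1/3) = 82.6^(1/3) = 4.355052
Z = R / W^(1/3) = 61.7 / 4.355052
Z = 14.167 m/kg^(1/3)

14.167


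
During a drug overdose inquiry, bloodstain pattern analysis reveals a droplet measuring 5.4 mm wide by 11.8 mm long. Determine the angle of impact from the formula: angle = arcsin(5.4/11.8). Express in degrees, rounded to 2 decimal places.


Blood spatter impact angle calculation:
width / length = 5.4 / 11.8 = 0.457627
angle = arcsin(0.457627)
angle = 27.23 degrees

27.23


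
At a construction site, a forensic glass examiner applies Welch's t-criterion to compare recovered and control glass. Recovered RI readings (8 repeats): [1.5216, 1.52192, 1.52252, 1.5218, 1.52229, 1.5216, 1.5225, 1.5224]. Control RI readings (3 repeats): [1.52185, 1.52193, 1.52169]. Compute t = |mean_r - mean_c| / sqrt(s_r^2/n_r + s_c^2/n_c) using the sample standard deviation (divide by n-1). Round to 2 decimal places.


Welch's t-criterion for glass RI comparison:
Recovered mean = sum / n_r = 12.17663 / 8 = 1.5220787
Control mean = sum / n_c = 4.56547 / 3 = 1.5218233
Recovered sample variance s_r^2 = 1.5447e-07
Control sample variance s_c^2 = 1.49333e-08
Welch SE (unpooled) = sqrt(s_r^2/n_r + s_c^2/n_c) = sqrt(1.93087e-08 + 4.97778e-09) = sqrt(2.42865e-08) = 0.000155841
|mean_r - mean_c| = 0.000255417
t = 0.000255417 / 0.000155841 = 1.64

1.64


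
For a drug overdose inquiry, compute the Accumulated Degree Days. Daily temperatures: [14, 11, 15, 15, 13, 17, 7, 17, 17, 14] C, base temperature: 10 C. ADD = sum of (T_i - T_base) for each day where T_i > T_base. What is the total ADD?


Computing ADD day by day:
Day 1: max(0, 14 - 10) = 4
Day 2: max(0, 11 - 10) = 1
Day 3: max(0, 15 - 10) = 5
Day 4: max(0, 15 - 10) = 5
Day 5: max(0, 13 - 10) = 3
Day 6: max(0, 17 - 10) = 7
Day 7: max(0, 7 - 10) = 0
Day 8: max(0, 17 - 10) = 7
Day 9: max(0, 17 - 10) = 7
Day 10: max(0, 14 - 10) = 4
Total ADD = 43

43


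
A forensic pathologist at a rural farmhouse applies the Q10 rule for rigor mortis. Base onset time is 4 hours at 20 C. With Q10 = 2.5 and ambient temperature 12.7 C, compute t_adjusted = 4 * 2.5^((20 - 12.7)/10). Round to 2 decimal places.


Rigor mortis time adjustment:
Exponent = (T_ref - T_actual) / 10 = (20 - 12.7) / 10 = 0.73
Q10 factor = 2.5^0.73 = 1.95207
t_adjusted = 4 * 1.95207 = 7.81 hours

7.81


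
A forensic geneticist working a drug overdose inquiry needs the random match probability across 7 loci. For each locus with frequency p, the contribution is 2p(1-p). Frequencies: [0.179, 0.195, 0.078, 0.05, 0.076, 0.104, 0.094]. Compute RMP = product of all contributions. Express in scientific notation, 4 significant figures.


Computing RMP for 7 loci:
Locus 1: 2 * 0.179 * 0.821 = 0.293918
Locus 2: 2 * 0.195 * 0.805 = 0.31395
Locus 3: 2 * 0.078 * 0.922 = 0.143832
Locus 4: 2 * 0.05 * 0.95 = 0.095
Locus 5: 2 * 0.076 * 0.924 = 0.140448
Locus 6: 2 * 0.104 * 0.896 = 0.186368
Locus 7: 2 * 0.094 * 0.906 = 0.170328
RMP = 5.621e-06

5.621e-06


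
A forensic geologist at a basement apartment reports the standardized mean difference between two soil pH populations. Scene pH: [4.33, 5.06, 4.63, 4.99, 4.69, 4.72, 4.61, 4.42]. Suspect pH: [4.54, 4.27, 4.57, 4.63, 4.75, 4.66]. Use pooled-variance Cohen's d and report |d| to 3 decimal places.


Pooled-variance Cohen's d for soil pH comparison:
Scene mean = 37.45 / 8 = 4.68125
Suspect mean = 27.42 / 6 = 4.57
Scene sample variance s_s^2 = 0.062812
Suspect sample variance s_c^2 = 0.027
Pooled variance = ((n_s-1)*s_s^2 + (n_c-1)*s_c^2) / (n_s + n_c - 2) = 0.047891
Pooled SD = sqrt(0.047891) = 0.21884
Mean difference = 0.11125
|d| = |0.11125| / 0.21884 = 0.508

0.508


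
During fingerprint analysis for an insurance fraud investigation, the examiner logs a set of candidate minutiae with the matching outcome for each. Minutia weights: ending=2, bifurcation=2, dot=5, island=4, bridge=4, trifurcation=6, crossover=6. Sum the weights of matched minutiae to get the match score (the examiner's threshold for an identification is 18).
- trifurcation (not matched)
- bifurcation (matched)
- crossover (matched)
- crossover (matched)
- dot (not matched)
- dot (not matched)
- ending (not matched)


Weighted minutiae match score:
  trifurcation: not matched, +0
  bifurcation: matched, +2 (running total 2)
  crossover: matched, +6 (running total 8)
  crossover: matched, +6 (running total 14)
  dot: not matched, +0
  dot: not matched, +0
  ending: not matched, +0
Total score = 14
Threshold = 18; verdict = inconclusive

14


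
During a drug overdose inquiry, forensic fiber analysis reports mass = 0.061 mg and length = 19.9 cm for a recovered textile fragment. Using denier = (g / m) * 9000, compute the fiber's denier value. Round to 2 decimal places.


Denier calculation:
Mass in grams = 0.061 mg / 1000 = 0.000061 g
Length in meters = 19.9 cm / 100 = 0.199 m
Linear density = mass / length = 0.000061 / 0.199 = 0.00030653 g/m
Denier = (g/m) * 9000 = 0.00030653 * 9000 = 2.76

2.76


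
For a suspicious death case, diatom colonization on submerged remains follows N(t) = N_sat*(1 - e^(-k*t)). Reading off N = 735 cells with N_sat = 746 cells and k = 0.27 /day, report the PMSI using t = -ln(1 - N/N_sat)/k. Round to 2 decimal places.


PMSI from diatom colonization curve:
N / N_sat = 735 / 746 = 0.985255
1 - N/N_sat = 0.014745
ln(1 - N/N_sat) = -4.216851
t = -ln(1 - N/N_sat) / k = -(-4.216851) / 0.27 = 15.62 days

15.62


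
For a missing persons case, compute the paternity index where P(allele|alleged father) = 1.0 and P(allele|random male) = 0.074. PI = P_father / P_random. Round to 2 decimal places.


Paternity Index calculation:
PI = P(allele|father) / P(allele|random)
PI = 1.0 / 0.074
PI = 13.51

13.51


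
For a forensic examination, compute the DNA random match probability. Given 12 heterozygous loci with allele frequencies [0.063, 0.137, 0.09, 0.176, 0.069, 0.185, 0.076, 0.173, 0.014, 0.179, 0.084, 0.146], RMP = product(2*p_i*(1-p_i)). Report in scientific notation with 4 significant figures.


Computing RMP for 12 loci:
Locus 1: 2 * 0.063 * 0.937 = 0.118062
Locus 2: 2 * 0.137 * 0.863 = 0.236462
Locus 3: 2 * 0.09 * 0.91 = 0.1638
Locus 4: 2 * 0.176 * 0.824 = 0.290048
Locus 5: 2 * 0.069 * 0.931 = 0.128478
Locus 6: 2 * 0.185 * 0.815 = 0.30155
Locus 7: 2 * 0.076 * 0.924 = 0.140448
Locus 8: 2 * 0.173 * 0.827 = 0.286142
Locus 9: 2 * 0.014 * 0.986 = 0.027608
Locus 10: 2 * 0.179 * 0.821 = 0.293918
Locus 11: 2 * 0.084 * 0.916 = 0.153888
Locus 12: 2 * 0.146 * 0.854 = 0.249368
RMP = 6.431e-10

6.431e-10


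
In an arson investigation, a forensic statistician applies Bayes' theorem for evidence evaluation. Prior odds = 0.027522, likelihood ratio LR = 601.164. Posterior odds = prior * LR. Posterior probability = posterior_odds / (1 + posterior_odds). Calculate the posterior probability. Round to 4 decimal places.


Bayesian evidence evaluation:
Posterior odds = prior_odds * LR = 0.027522 * 601.164 = 16.54524
Posterior probability = posterior_odds / (1 + posterior_odds)
= 16.54524 / (1 + 16.54524)
= 16.54524 / 17.54524
= 0.9430

0.9430


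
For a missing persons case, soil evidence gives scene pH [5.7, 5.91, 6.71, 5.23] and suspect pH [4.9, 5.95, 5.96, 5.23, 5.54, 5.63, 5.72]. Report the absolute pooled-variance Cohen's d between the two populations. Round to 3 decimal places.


Pooled-variance Cohen's d for soil pH comparison:
Scene mean = 23.55 / 4 = 5.8875
Suspect mean = 38.93 / 7 = 5.561429
Scene sample variance s_s^2 = 0.381492
Suspect sample variance s_c^2 = 0.147914
Pooled variance = ((n_s-1)*s_s^2 + (n_c-1)*s_c^2) / (n_s + n_c - 2) = 0.225773
Pooled SD = sqrt(0.225773) = 0.475156
Mean difference = 0.326071
|d| = |0.326071| / 0.475156 = 0.686

0.686


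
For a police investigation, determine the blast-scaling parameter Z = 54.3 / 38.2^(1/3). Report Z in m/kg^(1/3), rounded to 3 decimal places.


Scaled distance calculation:
W^(1/3) = 38.2^(1/3) = 3.367863
Z = R / W^(1/3) = 54.3 / 3.367863
Z = 16.123 m/kg^(1/3)

16.123


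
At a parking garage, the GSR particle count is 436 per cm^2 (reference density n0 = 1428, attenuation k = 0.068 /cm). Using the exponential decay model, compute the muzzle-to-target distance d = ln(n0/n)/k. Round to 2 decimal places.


GSR distance calculation:
n0/n = 1428 / 436 = 3.275229
ln(n0/n) = 1.186388
d = 1.186388 / 0.068 = 17.45 cm

17.45


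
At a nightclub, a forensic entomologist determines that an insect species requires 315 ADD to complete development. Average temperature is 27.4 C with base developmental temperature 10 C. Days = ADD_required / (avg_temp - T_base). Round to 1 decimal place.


Insect development time:
Effective temperature = avg_temp - T_base = 27.4 - 10 = 17.4 C
Days = ADD / effective_temp = 315 / 17.4 = 18.1 days

18.1


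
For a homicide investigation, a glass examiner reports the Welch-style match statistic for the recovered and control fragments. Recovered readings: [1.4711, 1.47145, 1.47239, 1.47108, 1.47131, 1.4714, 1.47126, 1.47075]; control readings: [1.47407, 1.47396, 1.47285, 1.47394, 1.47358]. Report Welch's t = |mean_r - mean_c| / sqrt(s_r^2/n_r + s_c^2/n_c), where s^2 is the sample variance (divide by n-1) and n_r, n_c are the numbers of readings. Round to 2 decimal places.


Welch's t-criterion for glass RI comparison:
Recovered mean = sum / n_r = 11.77074 / 8 = 1.4713425
Control mean = sum / n_c = 7.3684 / 5 = 1.47368
Recovered sample variance s_r^2 = 2.28393e-07
Control sample variance s_c^2 = 2.4925e-07
Welch SE (unpooled) = sqrt(s_r^2/n_r + s_c^2/n_c) = sqrt(2.85491e-08 + 4.985e-08) = sqrt(7.83991e-08) = 0.000279998
|mean_r - mean_c| = 0.0023375
t = 0.0023375 / 0.000279998 = 8.35

8.35


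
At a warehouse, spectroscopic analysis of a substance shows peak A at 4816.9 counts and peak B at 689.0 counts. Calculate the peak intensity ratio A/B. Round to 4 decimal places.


Spectral peak ratio:
Peak A = 4816.9 counts
Peak B = 689.0 counts
Ratio = 4816.9 / 689.0 = 6.9911

6.9911


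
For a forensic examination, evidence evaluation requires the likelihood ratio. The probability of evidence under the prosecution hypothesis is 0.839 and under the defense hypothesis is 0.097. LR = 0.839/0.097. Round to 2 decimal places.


Likelihood ratio calculation:
LR = P(E|Hp) / P(E|Hd)
LR = 0.839 / 0.097
LR = 8.65

8.65


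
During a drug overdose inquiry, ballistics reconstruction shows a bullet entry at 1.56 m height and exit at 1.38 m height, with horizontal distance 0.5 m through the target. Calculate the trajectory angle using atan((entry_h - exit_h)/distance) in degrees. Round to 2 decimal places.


Bullet trajectory angle:
Height difference = 1.56 - 1.38 = 0.18 m
angle = atan(0.18 / 0.5)
angle = atan(0.36)
angle = 19.80 degrees

19.80


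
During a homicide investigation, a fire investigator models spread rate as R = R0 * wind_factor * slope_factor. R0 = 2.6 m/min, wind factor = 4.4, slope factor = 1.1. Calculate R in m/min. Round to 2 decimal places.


Fire spread rate calculation:
R = R0 * wind_factor * slope_factor
= 2.6 * 4.4 * 1.1
= 11.44 * 1.1
= 12.58 m/min

12.58


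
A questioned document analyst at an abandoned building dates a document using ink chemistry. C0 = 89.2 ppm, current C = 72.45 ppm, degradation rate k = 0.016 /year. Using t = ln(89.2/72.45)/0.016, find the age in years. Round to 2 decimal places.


Document age estimation:
C0/C = 89.2 / 72.45 = 1.231194
ln(C0/C) = 0.207984
t = 0.207984 / 0.016 = 13.00 years

13.00


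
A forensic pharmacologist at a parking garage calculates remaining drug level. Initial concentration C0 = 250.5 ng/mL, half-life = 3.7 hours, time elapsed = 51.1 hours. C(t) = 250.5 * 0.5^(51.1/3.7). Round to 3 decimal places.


Drug concentration decay:
Number of half-lives = t / t_half = 51.1 / 3.7 = 13.810811
Decay factor = 0.5^13.810811 = 0.00006959
C(t) = 250.5 * 0.00006959 = 0.017 ng/mL

0.017


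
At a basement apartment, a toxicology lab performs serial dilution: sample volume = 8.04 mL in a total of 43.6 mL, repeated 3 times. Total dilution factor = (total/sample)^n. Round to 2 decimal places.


Dilution factor calculation:
Single dilution = V_total / V_sample = 43.6 / 8.04 ≈ 5.422886
Number of dilutions = 3
Total DF = (43.6 / 8.04)^3 (full precision, rounded at the end) = 159.47

159.47


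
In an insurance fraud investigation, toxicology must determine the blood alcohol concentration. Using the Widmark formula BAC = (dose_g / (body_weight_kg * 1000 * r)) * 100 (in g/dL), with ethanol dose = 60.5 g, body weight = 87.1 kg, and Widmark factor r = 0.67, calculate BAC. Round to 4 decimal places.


Applying the Widmark formula:
BAC = (dose_g / (body_wt * 1000 * r)) * 100
Denominator = 87.1 * 1000 * 0.67 = 58357
BAC = (60.5 / 58357) * 100
BAC = 0.1037 g/dL

0.1037


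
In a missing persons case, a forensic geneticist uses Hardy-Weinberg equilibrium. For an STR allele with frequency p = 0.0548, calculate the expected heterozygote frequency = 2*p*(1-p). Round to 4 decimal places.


Hardy-Weinberg heterozygote frequency:
q = 1 - p = 1 - 0.0548 = 0.9452
2pq = 2 * 0.0548 * 0.9452 = 0.1036

0.1036


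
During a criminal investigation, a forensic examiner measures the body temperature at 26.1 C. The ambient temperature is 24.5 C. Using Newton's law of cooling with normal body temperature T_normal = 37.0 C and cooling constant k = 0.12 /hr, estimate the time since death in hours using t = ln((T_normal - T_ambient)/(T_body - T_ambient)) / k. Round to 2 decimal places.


Using Newton's law of cooling:
t = ln((T_normal - T_ambient) / (T_body - T_ambient)) / k
T_normal - T_ambient = 12.5
T_body - T_ambient = 1.6
Ratio = 7.8125
ln(ratio) = 2.055725
t = 2.055725 / 0.12 = 17.13 hours

17.13


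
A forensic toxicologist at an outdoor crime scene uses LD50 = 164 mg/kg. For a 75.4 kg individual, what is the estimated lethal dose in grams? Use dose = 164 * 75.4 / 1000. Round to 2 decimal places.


Lethal dose calculation:
Lethal dose = LD50 * body_weight / 1000
= 164 * 75.4 / 1000
= 12365.6 / 1000
= 12.37 g

12.37


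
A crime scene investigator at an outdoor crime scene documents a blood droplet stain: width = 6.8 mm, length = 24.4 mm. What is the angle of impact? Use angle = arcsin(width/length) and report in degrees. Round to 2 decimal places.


Blood spatter impact angle calculation:
width / length = 6.8 / 24.4 = 0.278689
angle = arcsin(0.278689)
angle = 16.18 degrees

16.18


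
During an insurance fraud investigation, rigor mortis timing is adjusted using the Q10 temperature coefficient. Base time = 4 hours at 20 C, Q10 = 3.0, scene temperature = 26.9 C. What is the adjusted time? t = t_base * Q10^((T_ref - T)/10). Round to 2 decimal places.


Rigor mortis time adjustment:
Exponent = (T_ref - T_actual) / 10 = (20 - 26.9) / 10 = -0.69
Q10 factor = 3.0^-0.69 = 0.46858
t_adjusted = 4 * 0.46858 = 1.87 hours

1.87


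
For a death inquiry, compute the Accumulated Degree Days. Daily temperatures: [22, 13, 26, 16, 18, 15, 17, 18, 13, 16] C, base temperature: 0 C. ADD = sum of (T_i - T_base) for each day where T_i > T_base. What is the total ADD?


Computing ADD day by day:
Day 1: max(0, 22 - 0) = 22
Day 2: max(0, 13 - 0) = 13
Day 3: max(0, 26 - 0) = 26
Day 4: max(0, 16 - 0) = 16
Day 5: max(0, 18 - 0) = 18
Day 6: max(0, 15 - 0) = 15
Day 7: max(0, 17 - 0) = 17
Day 8: max(0, 18 - 0) = 18
Day 9: max(0, 13 - 0) = 13
Day 10: max(0, 16 - 0) = 16
Total ADD = 174

174


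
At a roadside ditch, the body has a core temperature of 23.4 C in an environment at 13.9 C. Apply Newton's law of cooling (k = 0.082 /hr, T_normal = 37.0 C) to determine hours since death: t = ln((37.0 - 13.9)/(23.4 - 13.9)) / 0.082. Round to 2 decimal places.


Using Newton's law of cooling:
t = ln((T_normal - T_ambient) / (T_body - T_ambient)) / k
T_normal - T_ambient = 23.1
T_body - T_ambient = 9.5
Ratio = 2.431579
ln(ratio) = 0.888541
t = 0.888541 / 0.082 = 10.84 hours

10.84


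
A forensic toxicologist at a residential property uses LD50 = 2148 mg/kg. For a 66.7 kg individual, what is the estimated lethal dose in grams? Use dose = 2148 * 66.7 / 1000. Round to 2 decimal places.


Lethal dose calculation:
Lethal dose = LD50 * body_weight / 1000
= 2148 * 66.7 / 1000
= 143271.6 / 1000
= 143.27 g

143.27


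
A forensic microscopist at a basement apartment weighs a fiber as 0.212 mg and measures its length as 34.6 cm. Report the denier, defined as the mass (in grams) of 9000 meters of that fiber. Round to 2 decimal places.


Denier calculation:
Mass in grams = 0.212 mg / 1000 = 0.000212 g
Length in meters = 34.6 cm / 100 = 0.346 m
Linear density = mass / length = 0.000212 / 0.346 = 0.00061272 g/m
Denier = (g/m) * 9000 = 0.00061272 * 9000 = 5.51

5.51


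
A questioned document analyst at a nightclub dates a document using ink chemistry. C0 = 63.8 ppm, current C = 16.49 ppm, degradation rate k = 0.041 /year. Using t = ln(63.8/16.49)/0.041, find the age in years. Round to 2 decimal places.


Document age estimation:
C0/C = 63.8 / 16.49 = 3.869012
ln(C0/C) = 1.352999
t = 1.352999 / 0.041 = 33.00 years

33.00


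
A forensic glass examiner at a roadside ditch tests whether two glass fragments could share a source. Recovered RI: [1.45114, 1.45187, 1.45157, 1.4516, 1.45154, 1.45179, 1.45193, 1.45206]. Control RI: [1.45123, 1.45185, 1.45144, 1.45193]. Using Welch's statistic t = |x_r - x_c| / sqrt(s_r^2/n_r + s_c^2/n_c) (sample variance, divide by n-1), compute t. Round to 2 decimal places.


Welch's t-criterion for glass RI comparison:
Recovered mean = sum / n_r = 11.6135 / 8 = 1.4516875
Control mean = sum / n_c = 5.80645 / 4 = 1.4516125
Recovered sample variance s_r^2 = 8.34786e-08
Control sample variance s_c^2 = 1.11092e-07
Welch SE (unpooled) = sqrt(s_r^2/n_r + s_c^2/n_c) = sqrt(1.04348e-08 + 2.77729e-08) = sqrt(3.82077e-08) = 0.000195468
|mean_r - mean_c| = 7.5e-05
t = 7.5e-05 / 0.000195468 = 0.38

0.38
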